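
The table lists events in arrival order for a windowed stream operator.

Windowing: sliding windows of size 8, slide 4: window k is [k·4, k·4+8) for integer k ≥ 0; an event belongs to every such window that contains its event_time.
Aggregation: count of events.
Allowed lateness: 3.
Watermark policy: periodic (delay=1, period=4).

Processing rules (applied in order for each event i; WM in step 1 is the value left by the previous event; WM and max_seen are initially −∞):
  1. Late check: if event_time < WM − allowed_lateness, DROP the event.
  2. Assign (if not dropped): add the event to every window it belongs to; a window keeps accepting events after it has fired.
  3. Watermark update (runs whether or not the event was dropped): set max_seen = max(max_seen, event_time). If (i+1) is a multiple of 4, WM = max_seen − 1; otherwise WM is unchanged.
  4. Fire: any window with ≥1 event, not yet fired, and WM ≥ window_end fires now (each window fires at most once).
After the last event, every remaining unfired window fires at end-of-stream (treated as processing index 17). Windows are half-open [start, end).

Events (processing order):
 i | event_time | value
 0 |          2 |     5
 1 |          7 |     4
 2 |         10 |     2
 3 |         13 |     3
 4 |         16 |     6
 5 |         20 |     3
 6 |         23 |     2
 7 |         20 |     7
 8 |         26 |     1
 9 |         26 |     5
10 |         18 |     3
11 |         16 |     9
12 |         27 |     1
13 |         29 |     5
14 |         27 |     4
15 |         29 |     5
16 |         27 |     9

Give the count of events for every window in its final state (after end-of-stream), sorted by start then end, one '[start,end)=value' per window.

[0,8)=2 [4,12)=2 [8,16)=2 [12,20)=2 [16,24)=4 [20,28)=8 [24,32)=7 [28,36)=2

i=0 t=2 v=5: → [0,8); WM=−∞
i=1 t=7 v=4: → [4,12),[0,8); WM=−∞
i=2 t=10 v=2: → [8,16),[4,12); WM=−∞
i=3 t=13 v=3: → [12,20),[8,16); WM=12; [0,8) fires=2 [4,12) fires=2
i=4 t=16 v=6: → [16,24),[12,20); WM=12
i=5 t=20 v=3: → [20,28),[16,24); WM=12
i=6 t=23 v=2: → [20,28),[16,24); WM=12
i=7 t=20 v=7: → [20,28),[16,24); WM=22; [8,16) fires=2 [12,20) fires=2
i=8 t=26 v=1: → [24,32),[20,28); WM=22
i=9 t=26 v=5: → [24,32),[20,28); WM=22
i=10 t=18 v=3: DROP (t<22-3); WM=22
i=11 t=16 v=9: DROP (t<22-3); WM=25; [16,24) fires=4
i=12 t=27 v=1: → [24,32),[20,28); WM=25
i=13 t=29 v=5: → [28,36),[24,32); WM=25
i=14 t=27 v=4: → [24,32),[20,28); WM=25
i=15 t=29 v=5: → [28,36),[24,32); WM=28; [20,28) fires=7
i=16 t=27 v=9: → [24,32),[20,28); WM=28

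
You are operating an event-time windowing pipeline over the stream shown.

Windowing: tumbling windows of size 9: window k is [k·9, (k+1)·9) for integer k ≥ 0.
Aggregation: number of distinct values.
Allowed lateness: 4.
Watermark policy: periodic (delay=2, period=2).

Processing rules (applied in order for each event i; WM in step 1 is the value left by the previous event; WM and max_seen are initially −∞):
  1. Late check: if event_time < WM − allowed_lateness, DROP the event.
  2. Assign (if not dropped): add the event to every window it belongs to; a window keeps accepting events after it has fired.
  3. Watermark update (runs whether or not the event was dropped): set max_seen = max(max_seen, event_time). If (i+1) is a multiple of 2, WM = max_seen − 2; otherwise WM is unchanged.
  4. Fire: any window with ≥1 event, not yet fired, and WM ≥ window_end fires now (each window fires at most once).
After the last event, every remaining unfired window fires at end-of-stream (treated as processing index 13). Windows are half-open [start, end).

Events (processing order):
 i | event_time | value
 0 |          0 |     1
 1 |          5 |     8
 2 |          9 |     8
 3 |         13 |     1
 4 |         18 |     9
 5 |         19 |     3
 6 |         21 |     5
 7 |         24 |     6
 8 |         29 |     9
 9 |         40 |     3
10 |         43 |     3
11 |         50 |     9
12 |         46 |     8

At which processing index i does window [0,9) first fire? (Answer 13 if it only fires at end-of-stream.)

i=0 t=0 v=1: → [0,9); WM=−∞
i=1 t=5 v=8: → [0,9); WM=3
i=2 t=9 v=8: → [9,18); WM=3
i=3 t=13 v=1: → [9,18); WM=11; [0,9) fires=2
i=4 t=18 v=9: → [18,27); WM=11
i=5 t=19 v=3: → [18,27); WM=17
i=6 t=21 v=5: → [18,27); WM=17
i=7 t=24 v=6: → [18,27); WM=22; [9,18) fires=2
i=8 t=29 v=9: → [27,36); WM=22
i=9 t=40 v=3: → [36,45); WM=38; [18,27) fires=4 [27,36) fires=1
i=10 t=43 v=3: → [36,45); WM=38
i=11 t=50 v=9: → [45,54); WM=48; [36,45) fires=1
i=12 t=46 v=8: → [45,54); WM=48

3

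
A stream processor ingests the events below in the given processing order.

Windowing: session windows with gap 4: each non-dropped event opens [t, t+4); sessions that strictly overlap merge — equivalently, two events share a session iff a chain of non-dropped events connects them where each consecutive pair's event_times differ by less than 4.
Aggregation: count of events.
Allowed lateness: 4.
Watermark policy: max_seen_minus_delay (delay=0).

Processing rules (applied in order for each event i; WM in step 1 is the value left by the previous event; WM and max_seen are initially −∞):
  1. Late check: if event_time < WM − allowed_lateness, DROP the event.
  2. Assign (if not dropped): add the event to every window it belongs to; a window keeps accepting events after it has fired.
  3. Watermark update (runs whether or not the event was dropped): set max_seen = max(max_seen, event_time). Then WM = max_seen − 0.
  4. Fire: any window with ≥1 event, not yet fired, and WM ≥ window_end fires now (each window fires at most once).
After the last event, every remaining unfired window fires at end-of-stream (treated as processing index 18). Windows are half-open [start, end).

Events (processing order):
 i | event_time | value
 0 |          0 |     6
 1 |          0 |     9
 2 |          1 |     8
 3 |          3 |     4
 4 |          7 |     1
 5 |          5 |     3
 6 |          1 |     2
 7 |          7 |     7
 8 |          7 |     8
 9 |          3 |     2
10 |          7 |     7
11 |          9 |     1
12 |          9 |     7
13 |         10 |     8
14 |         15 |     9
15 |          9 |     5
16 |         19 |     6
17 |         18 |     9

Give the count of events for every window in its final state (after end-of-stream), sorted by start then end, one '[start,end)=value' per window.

[0,14)=13 [15,23)=3

i=0 t=0 v=6: → [0,4); WM=0
i=1 t=0 v=9: → [0,4); WM=0
i=2 t=1 v=8: → [0,5); WM=1
i=3 t=3 v=4: → [0,7); WM=3
i=4 t=7 v=1: → [7,11); WM=7
i=5 t=5 v=3: → [0,11); WM=7
i=6 t=1 v=2: DROP (t<7-4); WM=7
i=7 t=7 v=7: → [0,11); WM=7
i=8 t=7 v=8: → [0,11); WM=7
i=9 t=3 v=2: → [0,11); WM=7
i=10 t=7 v=7: → [0,11); WM=7
i=11 t=9 v=1: → [0,13); WM=9
i=12 t=9 v=7: → [0,13); WM=9
i=13 t=10 v=8: → [0,14); WM=10
i=14 t=15 v=9: → [15,19); WM=15
i=15 t=9 v=5: DROP (t<15-4); WM=15
i=16 t=19 v=6: → [19,23); WM=19
i=17 t=18 v=9: → [15,23); WM=19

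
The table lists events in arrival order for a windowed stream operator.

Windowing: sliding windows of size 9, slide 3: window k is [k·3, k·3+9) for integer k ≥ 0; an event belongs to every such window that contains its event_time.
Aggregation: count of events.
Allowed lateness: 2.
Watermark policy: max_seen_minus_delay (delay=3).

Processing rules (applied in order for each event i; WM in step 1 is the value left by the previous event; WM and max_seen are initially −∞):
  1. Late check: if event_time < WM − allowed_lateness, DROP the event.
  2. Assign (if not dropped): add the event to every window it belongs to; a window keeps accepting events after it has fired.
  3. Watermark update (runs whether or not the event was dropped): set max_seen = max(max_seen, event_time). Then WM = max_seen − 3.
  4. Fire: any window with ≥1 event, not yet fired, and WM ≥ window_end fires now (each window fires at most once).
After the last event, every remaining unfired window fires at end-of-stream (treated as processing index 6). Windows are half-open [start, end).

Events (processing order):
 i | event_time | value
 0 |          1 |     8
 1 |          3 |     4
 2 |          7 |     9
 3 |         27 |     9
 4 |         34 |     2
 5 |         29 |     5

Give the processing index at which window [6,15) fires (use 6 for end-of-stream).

i=0 t=1 v=8: → [0,9); WM=-2
i=1 t=3 v=4: → [3,12),[0,9); WM=0
i=2 t=7 v=9: → [6,15),[3,12),[0,9); WM=4
i=3 t=27 v=9: → [27,36),[24,33),[21,30); WM=24; [0,9) fires=3 [3,12) fires=2 [6,15) fires=1
i=4 t=34 v=2: → [33,42),[30,39),[27,36); WM=31; [21,30) fires=1
i=5 t=29 v=5: → [27,36),[24,33),[21,30); WM=31

3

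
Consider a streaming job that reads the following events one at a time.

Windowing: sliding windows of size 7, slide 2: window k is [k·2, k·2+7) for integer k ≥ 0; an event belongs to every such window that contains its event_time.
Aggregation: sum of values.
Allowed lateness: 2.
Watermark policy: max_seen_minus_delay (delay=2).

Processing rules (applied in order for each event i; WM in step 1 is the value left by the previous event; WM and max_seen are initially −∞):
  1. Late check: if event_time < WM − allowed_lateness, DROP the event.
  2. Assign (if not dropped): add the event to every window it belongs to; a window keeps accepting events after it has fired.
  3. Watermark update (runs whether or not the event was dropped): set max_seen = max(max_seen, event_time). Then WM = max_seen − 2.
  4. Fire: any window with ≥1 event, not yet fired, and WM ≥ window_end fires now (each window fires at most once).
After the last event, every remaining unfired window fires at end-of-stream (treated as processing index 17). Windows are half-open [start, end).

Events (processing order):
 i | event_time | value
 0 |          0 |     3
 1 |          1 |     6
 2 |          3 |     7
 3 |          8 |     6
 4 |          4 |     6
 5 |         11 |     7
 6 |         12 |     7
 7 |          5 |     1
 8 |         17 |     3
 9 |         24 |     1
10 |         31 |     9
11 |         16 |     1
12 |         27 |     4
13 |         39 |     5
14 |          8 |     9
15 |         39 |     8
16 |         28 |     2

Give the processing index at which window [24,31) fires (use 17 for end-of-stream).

i=0 t=0 v=3: → [0,7); WM=-2
i=1 t=1 v=6: → [0,7); WM=-1
i=2 t=3 v=7: → [2,9),[0,7); WM=1
i=3 t=8 v=6: → [8,15),[6,13),[4,11),[2,9); WM=6
i=4 t=4 v=6: → [4,11),[2,9),[0,7); WM=6
i=5 t=11 v=7: → [10,17),[8,15),[6,13); WM=9; [0,7) fires=22 [2,9) fires=19
i=6 t=12 v=7: → [12,19),[10,17),[8,15),[6,13); WM=10
i=7 t=5 v=1: DROP (t<10-2); WM=10
i=8 t=17 v=3: → [16,23),[14,21),[12,19); WM=15; [4,11) fires=12 [6,13) fires=20 [8,15) fires=20
i=9 t=24 v=1: → [24,31),[22,29),[20,27),[18,25); WM=22; [10,17) fires=14 [12,19) fires=10 [14,21) fires=3
i=10 t=31 v=9: → [30,37),[28,35),[26,33); WM=29; [16,23) fires=3 [18,25) fires=1 [20,27) fires=1 [22,29) fires=1
i=11 t=16 v=1: DROP (t<29-2); WM=29
i=12 t=27 v=4: → [26,33),[24,31),[22,29); WM=29
i=13 t=39 v=5: → [38,45),[36,43),[34,41); WM=37; [24,31) fires=5 [26,33) fires=13 [28,35) fires=9 [30,37) fires=9
i=14 t=8 v=9: DROP (t<37-2); WM=37
i=15 t=39 v=8: → [38,45),[36,43),[34,41); WM=37
i=16 t=28 v=2: DROP (t<37-2); WM=37

13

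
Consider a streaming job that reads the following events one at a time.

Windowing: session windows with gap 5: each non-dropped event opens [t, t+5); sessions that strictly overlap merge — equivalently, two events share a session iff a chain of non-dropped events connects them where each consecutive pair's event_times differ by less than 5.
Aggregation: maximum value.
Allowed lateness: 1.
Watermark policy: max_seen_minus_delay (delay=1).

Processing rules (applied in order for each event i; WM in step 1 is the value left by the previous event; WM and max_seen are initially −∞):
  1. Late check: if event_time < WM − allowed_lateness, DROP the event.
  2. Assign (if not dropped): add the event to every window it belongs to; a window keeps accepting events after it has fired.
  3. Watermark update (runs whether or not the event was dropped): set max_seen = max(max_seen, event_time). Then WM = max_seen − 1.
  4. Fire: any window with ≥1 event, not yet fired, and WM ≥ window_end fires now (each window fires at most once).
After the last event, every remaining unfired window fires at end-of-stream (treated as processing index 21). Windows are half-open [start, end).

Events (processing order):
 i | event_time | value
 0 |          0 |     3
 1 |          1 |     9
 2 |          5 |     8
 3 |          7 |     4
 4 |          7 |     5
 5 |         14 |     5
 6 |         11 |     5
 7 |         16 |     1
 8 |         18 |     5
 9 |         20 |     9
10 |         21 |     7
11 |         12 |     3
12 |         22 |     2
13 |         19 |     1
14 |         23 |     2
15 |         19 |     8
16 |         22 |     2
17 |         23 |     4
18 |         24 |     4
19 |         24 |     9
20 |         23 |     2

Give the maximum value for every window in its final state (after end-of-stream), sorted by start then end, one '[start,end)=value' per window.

[0,12)=9 [14,29)=9

i=0 t=0 v=3: → [0,5); WM=-1
i=1 t=1 v=9: → [0,6); WM=0
i=2 t=5 v=8: → [0,10); WM=4
i=3 t=7 v=4: → [0,12); WM=6
i=4 t=7 v=5: → [0,12); WM=6
i=5 t=14 v=5: → [14,19); WM=13
i=6 t=11 v=5: DROP (t<13-1); WM=13
i=7 t=16 v=1: → [14,21); WM=15
i=8 t=18 v=5: → [14,23); WM=17
i=9 t=20 v=9: → [14,25); WM=19
i=10 t=21 v=7: → [14,26); WM=20
i=11 t=12 v=3: DROP (t<20-1); WM=20
i=12 t=22 v=2: → [14,27); WM=21
i=13 t=19 v=1: DROP (t<21-1); WM=21
i=14 t=23 v=2: → [14,28); WM=22
i=15 t=19 v=8: DROP (t<22-1); WM=22
i=16 t=22 v=2: → [14,28); WM=22
i=17 t=23 v=4: → [14,28); WM=22
i=18 t=24 v=4: → [14,29); WM=23
i=19 t=24 v=9: → [14,29); WM=23
i=20 t=23 v=2: → [14,29); WM=23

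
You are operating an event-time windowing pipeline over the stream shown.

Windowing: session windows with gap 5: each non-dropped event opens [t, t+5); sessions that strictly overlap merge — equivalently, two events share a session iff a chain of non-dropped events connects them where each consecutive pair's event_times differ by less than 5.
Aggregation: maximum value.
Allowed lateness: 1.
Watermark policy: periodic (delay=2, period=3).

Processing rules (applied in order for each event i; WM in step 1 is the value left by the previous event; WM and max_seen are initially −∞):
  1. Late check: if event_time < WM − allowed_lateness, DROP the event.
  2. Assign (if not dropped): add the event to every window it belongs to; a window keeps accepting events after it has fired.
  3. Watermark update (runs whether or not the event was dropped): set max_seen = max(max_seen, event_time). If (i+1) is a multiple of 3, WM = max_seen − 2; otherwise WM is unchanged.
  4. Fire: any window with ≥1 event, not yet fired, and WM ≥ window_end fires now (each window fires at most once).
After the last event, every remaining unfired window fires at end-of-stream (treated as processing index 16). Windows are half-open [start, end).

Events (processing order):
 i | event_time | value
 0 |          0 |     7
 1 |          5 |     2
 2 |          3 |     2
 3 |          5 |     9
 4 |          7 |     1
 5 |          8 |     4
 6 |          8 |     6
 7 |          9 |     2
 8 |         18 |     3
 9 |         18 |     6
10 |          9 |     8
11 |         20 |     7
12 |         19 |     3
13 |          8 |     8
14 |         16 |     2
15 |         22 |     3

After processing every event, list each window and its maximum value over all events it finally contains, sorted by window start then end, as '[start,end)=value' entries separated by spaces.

i=0 t=0 v=7: → [0,5); WM=−∞
i=1 t=5 v=2: → [5,10); WM=−∞
i=2 t=3 v=2: → [0,10); WM=3
i=3 t=5 v=9: → [0,10); WM=3
i=4 t=7 v=1: → [0,12); WM=3
i=5 t=8 v=4: → [0,13); WM=6
i=6 t=8 v=6: → [0,13); WM=6
i=7 t=9 v=2: → [0,14); WM=6
i=8 t=18 v=3: → [18,23); WM=16
i=9 t=18 v=6: → [18,23); WM=16
i=10 t=9 v=8: DROP (t<16-1); WM=16
i=11 t=20 v=7: → [18,25); WM=18
i=12 t=19 v=3: → [18,25); WM=18
i=13 t=8 v=8: DROP (t<18-1); WM=18
i=14 t=16 v=2: DROP (t<18-1); WM=18
i=15 t=22 v=3: → [18,27); WM=18

[0,14)=9 [18,27)=7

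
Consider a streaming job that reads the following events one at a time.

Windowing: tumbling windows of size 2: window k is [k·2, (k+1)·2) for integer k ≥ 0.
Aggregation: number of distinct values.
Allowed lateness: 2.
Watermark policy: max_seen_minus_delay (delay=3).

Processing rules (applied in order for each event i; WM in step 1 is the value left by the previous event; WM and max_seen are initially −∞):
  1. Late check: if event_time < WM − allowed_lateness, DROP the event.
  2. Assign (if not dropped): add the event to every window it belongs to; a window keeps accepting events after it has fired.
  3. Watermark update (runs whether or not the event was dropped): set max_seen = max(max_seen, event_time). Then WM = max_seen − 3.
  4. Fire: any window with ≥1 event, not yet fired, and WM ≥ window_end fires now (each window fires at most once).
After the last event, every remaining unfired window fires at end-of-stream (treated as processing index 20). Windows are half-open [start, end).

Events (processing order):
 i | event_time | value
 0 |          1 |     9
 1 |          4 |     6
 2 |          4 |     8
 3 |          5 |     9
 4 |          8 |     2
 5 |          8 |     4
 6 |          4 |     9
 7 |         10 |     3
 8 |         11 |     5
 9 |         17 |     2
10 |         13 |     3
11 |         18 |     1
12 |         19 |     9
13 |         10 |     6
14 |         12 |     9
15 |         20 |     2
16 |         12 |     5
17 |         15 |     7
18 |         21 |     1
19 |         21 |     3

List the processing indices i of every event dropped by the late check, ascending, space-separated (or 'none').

i=0 t=1 v=9: → [0,2); WM=-2
i=1 t=4 v=6: → [4,6); WM=1
i=2 t=4 v=8: → [4,6); WM=1
i=3 t=5 v=9: → [4,6); WM=2; [0,2) fires=1
i=4 t=8 v=2: → [8,10); WM=5
i=5 t=8 v=4: → [8,10); WM=5
i=6 t=4 v=9: → [4,6); WM=5
i=7 t=10 v=3: → [10,12); WM=7; [4,6) fires=3
i=8 t=11 v=5: → [10,12); WM=8
i=9 t=17 v=2: → [16,18); WM=14; [8,10) fires=2 [10,12) fires=2
i=10 t=13 v=3: → [12,14); WM=14; [12,14) fires=1
i=11 t=18 v=1: → [18,20); WM=15
i=12 t=19 v=9: → [18,20); WM=16
i=13 t=10 v=6: DROP (t<16-2); WM=16
i=14 t=12 v=9: DROP (t<16-2); WM=16
i=15 t=20 v=2: → [20,22); WM=17
i=16 t=12 v=5: DROP (t<17-2); WM=17
i=17 t=15 v=7: → [14,16); WM=17; [14,16) fires=1
i=18 t=21 v=1: → [20,22); WM=18; [16,18) fires=1
i=19 t=21 v=3: → [20,22); WM=18

13 14 16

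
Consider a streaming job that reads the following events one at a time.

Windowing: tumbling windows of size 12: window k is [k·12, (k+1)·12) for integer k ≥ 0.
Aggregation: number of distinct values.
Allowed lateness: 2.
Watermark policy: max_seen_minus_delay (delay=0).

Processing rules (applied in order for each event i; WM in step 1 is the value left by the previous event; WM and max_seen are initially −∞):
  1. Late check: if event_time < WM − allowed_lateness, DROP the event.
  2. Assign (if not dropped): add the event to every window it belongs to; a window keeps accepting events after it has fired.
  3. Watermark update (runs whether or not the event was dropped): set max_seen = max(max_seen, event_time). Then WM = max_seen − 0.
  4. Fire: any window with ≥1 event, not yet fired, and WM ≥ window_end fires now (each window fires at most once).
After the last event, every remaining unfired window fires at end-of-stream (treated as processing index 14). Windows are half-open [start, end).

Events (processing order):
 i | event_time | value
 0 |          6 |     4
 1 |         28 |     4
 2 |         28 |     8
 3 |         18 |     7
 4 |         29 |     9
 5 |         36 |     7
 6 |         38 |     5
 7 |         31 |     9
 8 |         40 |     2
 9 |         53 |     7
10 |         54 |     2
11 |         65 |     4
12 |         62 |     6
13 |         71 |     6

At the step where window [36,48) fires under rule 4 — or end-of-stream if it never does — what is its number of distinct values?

i=0 t=6 v=4: → [0,12); WM=6
i=1 t=28 v=4: → [24,36); WM=28; [0,12) fires=1
i=2 t=28 v=8: → [24,36); WM=28
i=3 t=18 v=7: DROP (t<28-2); WM=28
i=4 t=29 v=9: → [24,36); WM=29
i=5 t=36 v=7: → [36,48); WM=36; [24,36) fires=3
i=6 t=38 v=5: → [36,48); WM=38
i=7 t=31 v=9: DROP (t<38-2); WM=38
i=8 t=40 v=2: → [36,48); WM=40
i=9 t=53 v=7: → [48,60); WM=53; [36,48) fires=3
i=10 t=54 v=2: → [48,60); WM=54
i=11 t=65 v=4: → [60,72); WM=65; [48,60) fires=2
i=12 t=62 v=6: DROP (t<65-2); WM=65
i=13 t=71 v=6: → [60,72); WM=71

3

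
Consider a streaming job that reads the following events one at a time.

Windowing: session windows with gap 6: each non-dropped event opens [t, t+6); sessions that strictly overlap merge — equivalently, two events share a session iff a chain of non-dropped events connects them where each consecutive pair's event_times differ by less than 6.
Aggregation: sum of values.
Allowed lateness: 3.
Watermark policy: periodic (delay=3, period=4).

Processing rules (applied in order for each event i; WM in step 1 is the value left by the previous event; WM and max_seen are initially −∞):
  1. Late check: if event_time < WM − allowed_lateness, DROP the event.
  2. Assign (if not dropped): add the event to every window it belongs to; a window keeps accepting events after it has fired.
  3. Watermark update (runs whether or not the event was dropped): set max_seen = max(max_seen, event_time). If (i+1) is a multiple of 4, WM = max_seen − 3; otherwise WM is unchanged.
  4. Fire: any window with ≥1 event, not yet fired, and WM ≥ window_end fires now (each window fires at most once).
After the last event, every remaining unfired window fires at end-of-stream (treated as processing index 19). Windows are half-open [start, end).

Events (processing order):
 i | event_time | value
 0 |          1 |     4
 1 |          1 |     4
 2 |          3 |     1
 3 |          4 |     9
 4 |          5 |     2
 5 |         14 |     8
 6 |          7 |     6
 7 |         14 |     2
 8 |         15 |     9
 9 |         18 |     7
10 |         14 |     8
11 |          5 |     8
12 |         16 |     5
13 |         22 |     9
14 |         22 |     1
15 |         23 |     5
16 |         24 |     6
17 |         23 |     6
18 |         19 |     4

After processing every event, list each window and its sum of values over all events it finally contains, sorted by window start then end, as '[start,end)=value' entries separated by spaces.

[1,13)=26 [14,30)=70

i=0 t=1 v=4: → [1,7); WM=−∞
i=1 t=1 v=4: → [1,7); WM=−∞
i=2 t=3 v=1: → [1,9); WM=−∞
i=3 t=4 v=9: → [1,10); WM=1
i=4 t=5 v=2: → [1,11); WM=1
i=5 t=14 v=8: → [14,20); WM=1
i=6 t=7 v=6: → [1,13); WM=1
i=7 t=14 v=2: → [14,20); WM=11
i=8 t=15 v=9: → [14,21); WM=11
i=9 t=18 v=7: → [14,24); WM=11
i=10 t=14 v=8: → [14,24); WM=11
i=11 t=5 v=8: DROP (t<11-3); WM=15
i=12 t=16 v=5: → [14,24); WM=15
i=13 t=22 v=9: → [14,28); WM=15
i=14 t=22 v=1: → [14,28); WM=15
i=15 t=23 v=5: → [14,29); WM=20
i=16 t=24 v=6: → [14,30); WM=20
i=17 t=23 v=6: → [14,30); WM=20
i=18 t=19 v=4: → [14,30); WM=20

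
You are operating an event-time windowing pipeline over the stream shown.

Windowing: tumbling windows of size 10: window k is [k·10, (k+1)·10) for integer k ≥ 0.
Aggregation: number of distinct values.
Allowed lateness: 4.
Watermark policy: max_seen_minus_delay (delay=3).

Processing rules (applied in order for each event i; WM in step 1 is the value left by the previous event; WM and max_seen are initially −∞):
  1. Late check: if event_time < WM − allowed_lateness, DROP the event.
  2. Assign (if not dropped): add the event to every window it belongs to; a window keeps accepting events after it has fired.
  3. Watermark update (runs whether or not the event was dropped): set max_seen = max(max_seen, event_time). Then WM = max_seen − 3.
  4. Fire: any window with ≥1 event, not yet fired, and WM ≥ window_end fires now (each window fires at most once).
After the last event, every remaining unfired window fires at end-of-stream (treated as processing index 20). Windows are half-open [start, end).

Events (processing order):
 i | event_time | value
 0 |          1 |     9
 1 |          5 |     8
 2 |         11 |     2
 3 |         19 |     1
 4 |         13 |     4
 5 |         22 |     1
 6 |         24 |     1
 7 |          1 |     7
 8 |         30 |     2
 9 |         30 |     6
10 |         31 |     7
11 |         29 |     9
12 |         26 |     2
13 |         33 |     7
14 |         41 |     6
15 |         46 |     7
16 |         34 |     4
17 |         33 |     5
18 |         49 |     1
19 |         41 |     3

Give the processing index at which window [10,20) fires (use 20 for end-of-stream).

6

i=0 t=1 v=9: → [0,10); WM=-2
i=1 t=5 v=8: → [0,10); WM=2
i=2 t=11 v=2: → [10,20); WM=8
i=3 t=19 v=1: → [10,20); WM=16; [0,10) fires=2
i=4 t=13 v=4: → [10,20); WM=16
i=5 t=22 v=1: → [20,30); WM=19
i=6 t=24 v=1: → [20,30); WM=21; [10,20) fires=3
i=7 t=1 v=7: DROP (t<21-4); WM=21
i=8 t=30 v=2: → [30,40); WM=27
i=9 t=30 v=6: → [30,40); WM=27
i=10 t=31 v=7: → [30,40); WM=28
i=11 t=29 v=9: → [20,30); WM=28
i=12 t=26 v=2: → [20,30); WM=28
i=13 t=33 v=7: → [30,40); WM=30; [20,30) fires=3
i=14 t=41 v=6: → [40,50); WM=38
i=15 t=46 v=7: → [40,50); WM=43; [30,40) fires=3
i=16 t=34 v=4: DROP (t<43-4); WM=43
i=17 t=33 v=5: DROP (t<43-4); WM=43
i=18 t=49 v=1: → [40,50); WM=46
i=19 t=41 v=3: DROP (t<46-4); WM=46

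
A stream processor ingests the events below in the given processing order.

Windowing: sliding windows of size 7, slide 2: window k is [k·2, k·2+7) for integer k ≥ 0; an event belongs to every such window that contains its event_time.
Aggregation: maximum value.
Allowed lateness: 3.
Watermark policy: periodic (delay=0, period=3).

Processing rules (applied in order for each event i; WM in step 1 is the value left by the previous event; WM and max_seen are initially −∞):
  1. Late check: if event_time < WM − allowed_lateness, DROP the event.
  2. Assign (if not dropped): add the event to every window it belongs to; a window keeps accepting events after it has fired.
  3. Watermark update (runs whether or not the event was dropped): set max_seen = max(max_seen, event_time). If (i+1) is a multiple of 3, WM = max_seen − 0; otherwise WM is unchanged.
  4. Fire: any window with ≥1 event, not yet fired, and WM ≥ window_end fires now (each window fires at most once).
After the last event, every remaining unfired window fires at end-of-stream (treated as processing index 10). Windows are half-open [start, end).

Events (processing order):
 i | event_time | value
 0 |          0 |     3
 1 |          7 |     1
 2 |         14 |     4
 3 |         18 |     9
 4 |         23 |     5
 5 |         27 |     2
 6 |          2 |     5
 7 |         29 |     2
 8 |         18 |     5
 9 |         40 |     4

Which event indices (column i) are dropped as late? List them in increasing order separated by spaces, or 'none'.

6 8

i=0 t=0 v=3: → [0,7); WM=−∞
i=1 t=7 v=1: → [6,13),[4,11),[2,9); WM=−∞
i=2 t=14 v=4: → [14,21),[12,19),[10,17),[8,15); WM=14; [0,7) fires=3 [2,9) fires=1 [4,11) fires=1 [6,13) fires=1
i=3 t=18 v=9: → [18,25),[16,23),[14,21),[12,19); WM=14
i=4 t=23 v=5: → [22,29),[20,27),[18,25); WM=14
i=5 t=27 v=2: → [26,33),[24,31),[22,29); WM=27; [8,15) fires=4 [10,17) fires=4 [12,19) fires=9 [14,21) fires=9 [16,23) fires=9 [18,25) fires=9 [20,27) fires=5
i=6 t=2 v=5: DROP (t<27-3); WM=27
i=7 t=29 v=2: → [28,35),[26,33),[24,31); WM=27
i=8 t=18 v=5: DROP (t<27-3); WM=29; [22,29) fires=5
i=9 t=40 v=4: → [40,47),[38,45),[36,43),[34,41); WM=29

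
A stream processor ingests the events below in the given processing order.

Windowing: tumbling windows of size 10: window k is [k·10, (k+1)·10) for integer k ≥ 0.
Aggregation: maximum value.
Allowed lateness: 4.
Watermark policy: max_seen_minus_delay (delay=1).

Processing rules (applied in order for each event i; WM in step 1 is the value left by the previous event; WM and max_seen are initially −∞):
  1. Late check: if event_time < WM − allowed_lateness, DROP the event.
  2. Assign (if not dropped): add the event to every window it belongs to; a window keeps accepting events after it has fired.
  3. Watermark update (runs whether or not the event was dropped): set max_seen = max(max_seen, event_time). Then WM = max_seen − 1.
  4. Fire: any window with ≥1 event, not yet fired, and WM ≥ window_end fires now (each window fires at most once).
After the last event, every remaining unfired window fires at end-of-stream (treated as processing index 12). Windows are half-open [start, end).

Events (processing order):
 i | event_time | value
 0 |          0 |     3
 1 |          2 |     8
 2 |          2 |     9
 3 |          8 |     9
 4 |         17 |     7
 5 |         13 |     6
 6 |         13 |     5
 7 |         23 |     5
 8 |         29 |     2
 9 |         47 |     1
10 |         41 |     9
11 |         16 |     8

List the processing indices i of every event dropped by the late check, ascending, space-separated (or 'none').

10 11

i=0 t=0 v=3: → [0,10); WM=-1
i=1 t=2 v=8: → [0,10); WM=1
i=2 t=2 v=9: → [0,10); WM=1
i=3 t=8 v=9: → [0,10); WM=7
i=4 t=17 v=7: → [10,20); WM=16; [0,10) fires=9
i=5 t=13 v=6: → [10,20); WM=16
i=6 t=13 v=5: → [10,20); WM=16
i=7 t=23 v=5: → [20,30); WM=22; [10,20) fires=7
i=8 t=29 v=2: → [20,30); WM=28
i=9 t=47 v=1: → [40,50); WM=46; [20,30) fires=5
i=10 t=41 v=9: DROP (t<46-4); WM=46
i=11 t=16 v=8: DROP (t<46-4); WM=46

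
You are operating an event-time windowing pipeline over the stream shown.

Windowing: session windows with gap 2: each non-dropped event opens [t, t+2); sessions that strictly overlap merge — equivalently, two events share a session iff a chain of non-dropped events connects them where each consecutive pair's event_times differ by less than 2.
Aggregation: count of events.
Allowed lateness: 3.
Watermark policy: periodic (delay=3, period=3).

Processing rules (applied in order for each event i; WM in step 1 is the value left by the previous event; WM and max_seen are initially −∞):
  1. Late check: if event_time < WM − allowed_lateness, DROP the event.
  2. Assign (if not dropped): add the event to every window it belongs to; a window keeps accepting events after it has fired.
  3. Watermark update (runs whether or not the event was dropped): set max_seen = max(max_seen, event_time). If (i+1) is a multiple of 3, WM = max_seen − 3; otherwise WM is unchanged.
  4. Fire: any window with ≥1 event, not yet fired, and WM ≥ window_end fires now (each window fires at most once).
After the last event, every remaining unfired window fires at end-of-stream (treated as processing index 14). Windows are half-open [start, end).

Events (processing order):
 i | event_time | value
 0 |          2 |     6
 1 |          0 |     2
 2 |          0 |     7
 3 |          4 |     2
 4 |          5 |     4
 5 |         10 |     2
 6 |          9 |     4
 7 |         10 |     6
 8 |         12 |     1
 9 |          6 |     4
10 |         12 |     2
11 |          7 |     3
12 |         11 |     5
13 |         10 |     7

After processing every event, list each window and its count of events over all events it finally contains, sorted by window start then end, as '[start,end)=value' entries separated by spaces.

i=0 t=2 v=6: → [2,4); WM=−∞
i=1 t=0 v=2: → [0,2); WM=−∞
i=2 t=0 v=7: → [0,2); WM=-1
i=3 t=4 v=2: → [4,6); WM=-1
i=4 t=5 v=4: → [4,7); WM=-1
i=5 t=10 v=2: → [10,12); WM=7
i=6 t=9 v=4: → [9,12); WM=7
i=7 t=10 v=6: → [9,12); WM=7
i=8 t=12 v=1: → [12,14); WM=9
i=9 t=6 v=4: → [4,8); WM=9
i=10 t=12 v=2: → [12,14); WM=9
i=11 t=7 v=3: → [4,9); WM=9
i=12 t=11 v=5: → [9,14); WM=9
i=13 t=10 v=7: → [9,14); WM=9

[0,2)=2 [2,4)=1 [4,9)=4 [9,14)=7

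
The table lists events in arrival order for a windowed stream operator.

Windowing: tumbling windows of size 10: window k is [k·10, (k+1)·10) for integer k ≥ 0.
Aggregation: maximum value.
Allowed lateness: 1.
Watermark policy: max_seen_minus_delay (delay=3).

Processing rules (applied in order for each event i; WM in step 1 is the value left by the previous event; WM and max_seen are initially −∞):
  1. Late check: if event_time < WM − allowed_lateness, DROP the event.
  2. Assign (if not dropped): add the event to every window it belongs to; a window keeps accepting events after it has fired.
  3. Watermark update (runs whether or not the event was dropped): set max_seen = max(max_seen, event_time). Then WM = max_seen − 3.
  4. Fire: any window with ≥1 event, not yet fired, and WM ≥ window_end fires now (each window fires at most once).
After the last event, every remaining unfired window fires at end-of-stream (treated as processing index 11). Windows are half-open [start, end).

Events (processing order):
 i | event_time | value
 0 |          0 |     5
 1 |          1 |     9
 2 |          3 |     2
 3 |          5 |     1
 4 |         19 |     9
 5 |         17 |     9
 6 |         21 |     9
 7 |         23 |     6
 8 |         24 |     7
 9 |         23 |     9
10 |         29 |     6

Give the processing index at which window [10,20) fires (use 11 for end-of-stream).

i=0 t=0 v=5: → [0,10); WM=-3
i=1 t=1 v=9: → [0,10); WM=-2
i=2 t=3 v=2: → [0,10); WM=0
i=3 t=5 v=1: → [0,10); WM=2
i=4 t=19 v=9: → [10,20); WM=16; [0,10) fires=9
i=5 t=17 v=9: → [10,20); WM=16
i=6 t=21 v=9: → [20,30); WM=18
i=7 t=23 v=6: → [20,30); WM=20; [10,20) fires=9
i=8 t=24 v=7: → [20,30); WM=21
i=9 t=23 v=9: → [20,30); WM=21
i=10 t=29 v=6: → [20,30); WM=26

7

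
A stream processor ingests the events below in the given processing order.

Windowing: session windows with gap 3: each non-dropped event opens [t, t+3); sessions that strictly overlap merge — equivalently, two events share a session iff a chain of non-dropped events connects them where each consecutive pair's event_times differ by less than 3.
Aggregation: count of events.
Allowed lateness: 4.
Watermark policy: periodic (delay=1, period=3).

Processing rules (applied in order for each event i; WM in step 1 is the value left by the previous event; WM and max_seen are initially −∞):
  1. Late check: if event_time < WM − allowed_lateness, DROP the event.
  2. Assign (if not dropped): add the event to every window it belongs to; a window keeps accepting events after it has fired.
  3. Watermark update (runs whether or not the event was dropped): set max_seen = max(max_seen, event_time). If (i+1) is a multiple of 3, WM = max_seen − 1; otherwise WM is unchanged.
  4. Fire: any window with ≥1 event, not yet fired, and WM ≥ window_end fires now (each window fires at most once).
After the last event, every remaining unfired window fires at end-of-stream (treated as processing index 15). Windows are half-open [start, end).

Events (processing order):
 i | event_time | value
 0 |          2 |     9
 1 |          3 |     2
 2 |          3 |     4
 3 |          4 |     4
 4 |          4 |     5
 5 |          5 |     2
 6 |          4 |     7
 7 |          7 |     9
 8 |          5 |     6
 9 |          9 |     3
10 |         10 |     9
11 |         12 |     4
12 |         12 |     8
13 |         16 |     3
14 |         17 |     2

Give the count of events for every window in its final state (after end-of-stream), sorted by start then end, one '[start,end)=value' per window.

[2,15)=13 [16,20)=2

i=0 t=2 v=9: → [2,5); WM=−∞
i=1 t=3 v=2: → [2,6); WM=−∞
i=2 t=3 v=4: → [2,6); WM=2
i=3 t=4 v=4: → [2,7); WM=2
i=4 t=4 v=5: → [2,7); WM=2
i=5 t=5 v=2: → [2,8); WM=4
i=6 t=4 v=7: → [2,8); WM=4
i=7 t=7 v=9: → [2,10); WM=4
i=8 t=5 v=6: → [2,10); WM=6
i=9 t=9 v=3: → [2,12); WM=6
i=10 t=10 v=9: → [2,13); WM=6
i=11 t=12 v=4: → [2,15); WM=11
i=12 t=12 v=8: → [2,15); WM=11
i=13 t=16 v=3: → [16,19); WM=11
i=14 t=17 v=2: → [16,20); WM=16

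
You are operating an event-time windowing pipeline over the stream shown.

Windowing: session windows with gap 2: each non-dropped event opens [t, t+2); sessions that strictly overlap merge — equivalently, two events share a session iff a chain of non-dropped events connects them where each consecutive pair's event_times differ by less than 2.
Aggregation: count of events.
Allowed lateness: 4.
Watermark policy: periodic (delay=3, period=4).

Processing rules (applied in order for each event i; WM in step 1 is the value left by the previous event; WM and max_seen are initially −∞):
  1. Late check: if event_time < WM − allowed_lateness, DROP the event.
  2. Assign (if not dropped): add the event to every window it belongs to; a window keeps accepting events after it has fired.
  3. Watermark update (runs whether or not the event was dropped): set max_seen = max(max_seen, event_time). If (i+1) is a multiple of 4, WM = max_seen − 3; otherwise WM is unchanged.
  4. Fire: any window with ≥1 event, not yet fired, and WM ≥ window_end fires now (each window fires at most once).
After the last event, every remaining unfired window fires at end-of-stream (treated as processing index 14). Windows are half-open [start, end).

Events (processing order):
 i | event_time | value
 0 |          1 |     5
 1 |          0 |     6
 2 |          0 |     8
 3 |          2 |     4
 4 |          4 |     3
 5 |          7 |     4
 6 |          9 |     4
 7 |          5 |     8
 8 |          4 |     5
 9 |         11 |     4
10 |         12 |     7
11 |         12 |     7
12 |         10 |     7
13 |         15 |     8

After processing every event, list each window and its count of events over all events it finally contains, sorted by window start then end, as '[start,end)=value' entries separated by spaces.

i=0 t=1 v=5: → [1,3); WM=−∞
i=1 t=0 v=6: → [0,3); WM=−∞
i=2 t=0 v=8: → [0,3); WM=−∞
i=3 t=2 v=4: → [0,4); WM=-1
i=4 t=4 v=3: → [4,6); WM=-1
i=5 t=7 v=4: → [7,9); WM=-1
i=6 t=9 v=4: → [9,11); WM=-1
i=7 t=5 v=8: → [4,7); WM=6
i=8 t=4 v=5: → [4,7); WM=6
i=9 t=11 v=4: → [11,13); WM=6
i=10 t=12 v=7: → [11,14); WM=6
i=11 t=12 v=7: → [11,14); WM=9
i=12 t=10 v=7: → [9,14); WM=9
i=13 t=15 v=8: → [15,17); WM=9

[0,4)=4 [4,7)=3 [7,9)=1 [9,14)=5 [15,17)=1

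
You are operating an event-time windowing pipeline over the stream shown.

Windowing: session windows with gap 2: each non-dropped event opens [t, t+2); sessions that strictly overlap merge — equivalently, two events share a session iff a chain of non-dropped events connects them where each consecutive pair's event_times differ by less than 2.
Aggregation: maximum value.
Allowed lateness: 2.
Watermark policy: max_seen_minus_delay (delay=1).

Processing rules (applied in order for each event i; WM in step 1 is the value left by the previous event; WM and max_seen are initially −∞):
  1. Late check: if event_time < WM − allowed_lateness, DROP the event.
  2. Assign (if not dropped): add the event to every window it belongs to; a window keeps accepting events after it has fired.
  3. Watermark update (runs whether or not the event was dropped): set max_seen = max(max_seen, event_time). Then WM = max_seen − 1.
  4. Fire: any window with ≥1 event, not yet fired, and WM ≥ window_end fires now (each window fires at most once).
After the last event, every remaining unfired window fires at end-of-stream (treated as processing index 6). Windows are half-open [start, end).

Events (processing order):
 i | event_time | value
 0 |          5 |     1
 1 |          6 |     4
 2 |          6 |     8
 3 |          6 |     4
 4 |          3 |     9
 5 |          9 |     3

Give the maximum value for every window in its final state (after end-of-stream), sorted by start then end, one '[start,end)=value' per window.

[3,5)=9 [5,8)=8 [9,11)=3

i=0 t=5 v=1: → [5,7); WM=4
i=1 t=6 v=4: → [5,8); WM=5
i=2 t=6 v=8: → [5,8); WM=5
i=3 t=6 v=4: → [5,8); WM=5
i=4 t=3 v=9: → [3,5); WM=5
i=5 t=9 v=3: → [9,11); WM=8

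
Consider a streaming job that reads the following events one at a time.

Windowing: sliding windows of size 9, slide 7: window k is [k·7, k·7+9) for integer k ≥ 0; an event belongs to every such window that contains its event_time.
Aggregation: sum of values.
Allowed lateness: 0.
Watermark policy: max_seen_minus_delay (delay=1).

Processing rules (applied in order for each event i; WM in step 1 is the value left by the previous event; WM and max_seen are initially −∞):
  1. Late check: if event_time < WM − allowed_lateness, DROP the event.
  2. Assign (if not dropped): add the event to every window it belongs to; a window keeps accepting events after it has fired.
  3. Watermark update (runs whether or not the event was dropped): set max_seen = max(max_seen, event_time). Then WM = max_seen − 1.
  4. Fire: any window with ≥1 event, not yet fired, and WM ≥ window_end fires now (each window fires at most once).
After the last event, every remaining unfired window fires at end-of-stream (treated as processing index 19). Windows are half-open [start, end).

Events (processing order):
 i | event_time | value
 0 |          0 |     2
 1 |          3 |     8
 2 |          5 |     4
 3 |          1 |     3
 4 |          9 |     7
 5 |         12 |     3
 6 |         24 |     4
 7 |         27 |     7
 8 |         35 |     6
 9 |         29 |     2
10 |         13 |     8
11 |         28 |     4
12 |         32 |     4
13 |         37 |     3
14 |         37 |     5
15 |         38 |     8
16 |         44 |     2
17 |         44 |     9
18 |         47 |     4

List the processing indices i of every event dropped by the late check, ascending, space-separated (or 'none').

i=0 t=0 v=2: → [0,9); WM=-1
i=1 t=3 v=8: → [0,9); WM=2
i=2 t=5 v=4: → [0,9); WM=4
i=3 t=1 v=3: DROP (t<4-0); WM=4
i=4 t=9 v=7: → [7,16); WM=8
i=5 t=12 v=3: → [7,16); WM=11; [0,9) fires=14
i=6 t=24 v=4: → [21,30); WM=23; [7,16) fires=10
i=7 t=27 v=7: → [21,30); WM=26
i=8 t=35 v=6: → [35,44),[28,37); WM=34; [21,30) fires=11
i=9 t=29 v=2: DROP (t<34-0); WM=34
i=10 t=13 v=8: DROP (t<34-0); WM=34
i=11 t=28 v=4: DROP (t<34-0); WM=34
i=12 t=32 v=4: DROP (t<34-0); WM=34
i=13 t=37 v=3: → [35,44); WM=36
i=14 t=37 v=5: → [35,44); WM=36
i=15 t=38 v=8: → [35,44); WM=37; [28,37) fires=6
i=16 t=44 v=2: → [42,51); WM=43
i=17 t=44 v=9: → [42,51); WM=43
i=18 t=47 v=4: → [42,51); WM=46; [35,44) fires=22

3 9 10 11 12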